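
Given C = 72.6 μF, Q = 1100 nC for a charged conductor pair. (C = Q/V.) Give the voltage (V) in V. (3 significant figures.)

0.0152 V

Rearranging C = Q/V for V: V = Q/C.
C = 72.6 μF = 7.260×10^-5 F; Q = 1100 nC = 1.100×10^-6 C.
V = 0.01515 V  (the unit combination reduces to kg·m²/(A·s³) = V)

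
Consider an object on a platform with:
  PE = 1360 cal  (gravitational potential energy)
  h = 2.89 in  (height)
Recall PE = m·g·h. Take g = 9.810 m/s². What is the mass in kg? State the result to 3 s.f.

7900 kg

Solving PE = m·g·h for m: m = PE/(g·h).
PE = 1360 cal = 5690 J; h = 2.89 in = 0.07341 m; g = 9.810 m/s².
m = 7902 kg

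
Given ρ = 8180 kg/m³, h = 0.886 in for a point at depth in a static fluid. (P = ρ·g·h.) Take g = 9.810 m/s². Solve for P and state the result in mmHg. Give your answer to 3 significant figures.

Directly: P = ρgh.
ρ = 8180 kg/m³; h = 0.886 in = 0.02250 m; g = 9.810 m/s².
P = 1806 Pa  (the unit combination reduces to kg/(m·s²) = Pa)
1806 Pa × (1 mmHg / 133.3 Pa) = 13.55 mmHg

13.5 mmHg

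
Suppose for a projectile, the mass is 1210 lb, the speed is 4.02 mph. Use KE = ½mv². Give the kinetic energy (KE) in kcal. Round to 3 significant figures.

KE is given directly by: KE = ½mv².
m = 1210 lb = 548.8 kg; v = 4.02 mph = 1.797 m/s.
KE = 886.3 J  (the unit combination reduces to kg·m²/s² = J)
886.3 J × (1 kcal / 4184 J) = 0.2118 kcal

0.212 kcal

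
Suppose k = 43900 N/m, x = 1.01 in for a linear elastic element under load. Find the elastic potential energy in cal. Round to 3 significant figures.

U is given directly by: U = ½kx².
k = 43900 N/m; x = 1.01 in = 0.02565 m.
U = 14.45 J
14.45 J × (1 cal / 4.184 J) = 3.453 cal

3.45 cal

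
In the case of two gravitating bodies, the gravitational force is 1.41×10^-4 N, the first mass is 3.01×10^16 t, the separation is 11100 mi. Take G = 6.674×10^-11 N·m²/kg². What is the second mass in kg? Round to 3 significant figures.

22.4 kg

Rearranging F = G·m₁·m₂/r² for m₂: m₂ = F·r²/(G·m₁).
F = 1.41×10^-4 N; m₁ = 3.01×10^16 t = 3.010×10^19 kg; r = 11100 mi = 1.786×10^7 m; G = 6.674×10^-11 N·m²/kg².
m₂ = 22.40 kg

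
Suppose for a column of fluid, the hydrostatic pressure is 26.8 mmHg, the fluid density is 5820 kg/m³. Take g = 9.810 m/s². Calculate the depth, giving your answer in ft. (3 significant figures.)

0.205 ft

Solving P = ρ·g·h for h: h = P/(ρ·g).
P = 26.8 mmHg = 3573 Pa; ρ = 5820 kg/m³; g = 9.810 m/s².
h = 0.06258 m
0.06258 m × (1 ft / 0.3048 m) = 0.2053 ft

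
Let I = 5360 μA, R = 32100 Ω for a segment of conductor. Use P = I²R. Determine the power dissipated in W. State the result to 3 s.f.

0.922 W

Directly: P = I²R.
I = 5360 μA = 0.005360 A; R = 32100 Ω.
P = 0.9222 W  (the unit combination reduces to kg·m²/s³ = W)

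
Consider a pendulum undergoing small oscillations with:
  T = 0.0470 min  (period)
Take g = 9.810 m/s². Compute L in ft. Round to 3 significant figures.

Rearranging T = 2π√(L/g) for L: L = g·(T/2π)².
T = 0.0470 min = 2.820 s; g = 9.810 m/s².
L = 1.976 m
1.976 m × (1 ft / 0.3048 m) = 6.483 ft

6.48 ft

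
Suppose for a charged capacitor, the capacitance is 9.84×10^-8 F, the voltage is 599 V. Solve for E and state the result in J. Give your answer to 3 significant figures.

0.0177 J

Directly: E = ½CV².
C = 9.84×10^-8 F; V = 599 V.
E = 0.01765 J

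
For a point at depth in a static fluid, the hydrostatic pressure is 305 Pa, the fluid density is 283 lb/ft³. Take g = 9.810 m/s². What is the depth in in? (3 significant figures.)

0.270 in

Rearranging P = ρ·g·h for h: h = P/(ρ·g).
P = 305 Pa; ρ = 283 lb/ft³ = 4533 kg/m³; g = 9.810 m/s².
h = 0.006858 m
0.006858 m × (1 in / 0.02540 m) = 0.2700 in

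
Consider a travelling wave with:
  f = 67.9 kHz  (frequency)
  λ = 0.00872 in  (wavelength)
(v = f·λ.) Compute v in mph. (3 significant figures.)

33.6 mph

v is given directly by: v = fλ.
f = 67.9 kHz = 67900 Hz; λ = 0.00872 in = 2.215×10^-4 m.
v = 15.04 m/s
15.04 m/s × (1 mph / 0.4470 m/s) = 33.64 mph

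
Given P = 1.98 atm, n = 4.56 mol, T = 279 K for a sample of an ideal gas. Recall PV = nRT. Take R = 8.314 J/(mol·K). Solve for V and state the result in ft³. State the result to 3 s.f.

From the ideal-gas law: V = nRT/P.
P = 1.98 atm = 2.006×10^5 Pa; n = 4.56 mol; T = 279 K; R = 8.314 J/(mol·K).
V = 0.05272 m³
0.05272 m³ × (1 ft³ / 0.02832 m³) = 1.862 ft³

1.86 ft³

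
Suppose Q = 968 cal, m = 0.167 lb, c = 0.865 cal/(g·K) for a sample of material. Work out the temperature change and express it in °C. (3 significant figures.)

Solving Q = m·c·ΔT for ΔT: ΔT = Q/(m·c).
Q = 968 cal = 4050 J; m = 0.167 lb = 0.07575 kg; c = 0.865 cal/(g·K) = 3619 J/(kg·K).
ΔT = 14.77 K
Since 1 °C = 1 K, 14.77 °C.

14.8 °C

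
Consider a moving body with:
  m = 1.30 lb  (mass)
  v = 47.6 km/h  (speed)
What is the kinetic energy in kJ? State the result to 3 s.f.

0.0515 kJ

KE is given directly by: KE = ½mv².
m = 1.30 lb = 0.5897 kg; v = 47.6 km/h = 13.22 m/s.
KE = 51.55 J
51.55 J × (1 kJ / 1000 J) = 0.05155 kJ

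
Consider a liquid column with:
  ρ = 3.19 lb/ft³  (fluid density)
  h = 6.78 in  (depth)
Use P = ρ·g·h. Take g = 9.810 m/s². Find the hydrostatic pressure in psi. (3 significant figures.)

Directly: P = ρgh.
ρ = 3.19 lb/ft³ = 51.10 kg/m³; h = 6.78 in = 0.1722 m; g = 9.810 m/s².
P = 86.33 Pa
86.33 Pa × (1 psi / 6895 Pa) = 0.01252 psi

0.0125 psi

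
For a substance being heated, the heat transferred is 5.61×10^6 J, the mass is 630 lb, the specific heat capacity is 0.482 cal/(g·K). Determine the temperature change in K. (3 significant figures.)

9.73 K

Rearranging: ΔT = Q/(m·c).
Q = 5.61×10^6 J; m = 630 lb = 285.8 kg; c = 0.482 cal/(g·K) = 2017 J/(kg·K).
ΔT = 9.735 K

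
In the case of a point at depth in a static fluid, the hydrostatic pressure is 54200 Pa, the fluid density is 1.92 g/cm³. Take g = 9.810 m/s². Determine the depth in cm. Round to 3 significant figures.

288 cm

Solving P = ρ·g·h for h: h = P/(ρ·g).
P = 54200 Pa; ρ = 1.92 g/cm³ = 1920 kg/m³; g = 9.810 m/s².
h = 2.878 m
2.878 m × (1 cm / 0.01000 m) = 287.8 cm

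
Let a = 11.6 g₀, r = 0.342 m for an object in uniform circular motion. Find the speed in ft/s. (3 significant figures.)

Solving a = v²/r for v: v = √(a·r).
a = 11.6 g₀ = 113.8 m/s²; r = 0.342 m.
v = 6.237 m/s
6.237 m/s × (1 ft/s / 0.3048 m/s) = 20.46 ft/s

20.5 ft/s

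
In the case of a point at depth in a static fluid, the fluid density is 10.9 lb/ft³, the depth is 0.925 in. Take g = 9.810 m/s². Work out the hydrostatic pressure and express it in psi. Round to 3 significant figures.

0.00584 psi

Directly: P = ρgh.
ρ = 10.9 lb/ft³ = 174.6 kg/m³; h = 0.925 in = 0.02349 m; g = 9.810 m/s².
P = 40.24 Pa
40.24 Pa × (1 psi / 6895 Pa) = 0.005837 psi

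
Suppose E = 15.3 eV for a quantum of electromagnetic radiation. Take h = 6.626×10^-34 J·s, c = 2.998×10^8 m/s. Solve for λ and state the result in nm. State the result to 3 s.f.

81.0 nm

Rearranging E = h·c/λ for λ: λ = hc/E.
E = 15.3 eV = 2.451×10^-18 J; h = 6.626×10^-34 J·s; c = 2.998×10^8 m/s.
λ = 8.104×10^-8 m
8.104×10^-8 m × (1 nm / 1.000×10^-9 m) = 81.04 nm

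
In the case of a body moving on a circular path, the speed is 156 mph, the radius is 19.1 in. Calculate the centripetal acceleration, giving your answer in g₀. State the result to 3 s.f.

1020 g₀

Directly: a = v²/r.
v = 156 mph = 69.74 m/s; r = 19.1 in = 0.4851 m.
a = 10025 m/s²
10025 m/s² × (1 g₀ / 9.807 m/s²) = 1022 g₀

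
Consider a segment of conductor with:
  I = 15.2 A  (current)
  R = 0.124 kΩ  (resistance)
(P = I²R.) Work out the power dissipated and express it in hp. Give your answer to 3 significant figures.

P is given directly by: P = I²R.
I = 15.2 A; R = 0.124 kΩ = 124.0 Ω.
P = 28649 W  (the unit combination reduces to kg·m²/s³ = W)
28649 W × (1 hp / 745.7 W) = 38.42 hp

38.4 hp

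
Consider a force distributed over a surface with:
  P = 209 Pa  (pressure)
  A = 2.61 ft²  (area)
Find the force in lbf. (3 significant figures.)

11.4 lbf

Rearranging: F = P·A.
P = 209 Pa; A = 2.61 ft² = 0.2425 m².
F = 50.68 N
50.68 N × (1 lbf / 4.448 N) = 11.39 lbf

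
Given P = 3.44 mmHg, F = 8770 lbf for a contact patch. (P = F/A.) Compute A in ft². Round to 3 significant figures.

Rearranging P = F/A for A: A = F/P.
P = 3.44 mmHg = 458.6 Pa; F = 8770 lbf = 39011 N.
A = 85.06 m²
85.06 m² × (1 ft² / 0.09290 m²) = 915.6 ft²

916 ft²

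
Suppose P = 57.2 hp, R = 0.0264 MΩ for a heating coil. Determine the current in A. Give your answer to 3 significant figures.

1.27 A

Rearranging P = I²R for I: I = √(P/R).
P = 57.2 hp = 42654 W; R = 0.0264 MΩ = 26400 Ω.
I = 1.271 A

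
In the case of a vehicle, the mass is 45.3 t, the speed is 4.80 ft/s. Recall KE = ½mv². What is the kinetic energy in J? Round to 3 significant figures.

KE is given directly by: KE = ½mv².
m = 45.3 t = 45300 kg; v = 4.80 ft/s = 1.463 m/s.
KE = 48482 J

48500 J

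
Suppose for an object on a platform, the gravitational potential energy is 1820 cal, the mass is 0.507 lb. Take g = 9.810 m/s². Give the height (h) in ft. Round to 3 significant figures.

Rearranging PE = m·g·h for h: h = PE/(m·g).
PE = 1820 cal = 7615 J; m = 0.507 lb = 0.2300 kg; g = 9.810 m/s².
h = 3375 m
3375 m × (1 ft / 0.3048 m) = 11074 ft

11100 ft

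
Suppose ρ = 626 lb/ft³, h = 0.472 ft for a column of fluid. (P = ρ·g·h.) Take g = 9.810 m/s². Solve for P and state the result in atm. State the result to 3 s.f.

P is given directly by: P = ρgh.
ρ = 626 lb/ft³ = 10028 kg/m³; h = 0.472 ft = 0.1439 m; g = 9.810 m/s².
P = 14152 Pa
14152 Pa × (1 atm / 1.013×10^5 Pa) = 0.1397 atm

0.140 atm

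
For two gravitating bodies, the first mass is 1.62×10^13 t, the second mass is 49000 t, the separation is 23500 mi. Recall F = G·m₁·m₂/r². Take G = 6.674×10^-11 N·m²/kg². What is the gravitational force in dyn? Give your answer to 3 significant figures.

From Newton's law of gravitation: F = Gm₁m₂/r².
m₁ = 1.62×10^13 t = 1.620×10^16 kg; m₂ = 49000 t = 4.900×10^7 kg; r = 23500 mi = 3.782×10^7 m; G = 6.674×10^-11 N·m²/kg².
F = 0.03704 N
0.03704 N × (1 dyn / 1.000×10^-5 N) = 3704 dyn

3700 dyn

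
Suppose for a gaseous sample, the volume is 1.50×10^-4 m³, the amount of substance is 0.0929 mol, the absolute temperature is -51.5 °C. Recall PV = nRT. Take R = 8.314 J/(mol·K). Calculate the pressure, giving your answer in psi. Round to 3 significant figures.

From the ideal-gas law: P = nRT/V.
V = 1.50×10^-4 m³; n = 0.0929 mol; T = -51.5 °C = 221.6 K; R = 8.314 J/(mol·K).
P = 1.141×10^6 Pa
1.141×10^6 Pa × (1 psi / 6895 Pa) = 165.5 psi

166 psi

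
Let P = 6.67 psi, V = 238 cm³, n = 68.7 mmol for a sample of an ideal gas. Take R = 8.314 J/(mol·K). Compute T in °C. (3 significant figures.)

-254 °C

Solving PV = nRT for T: T = PV/(nR).
P = 6.67 psi = 45988 Pa; V = 238 cm³ = 2.380×10^-4 m³; n = 68.7 mmol = 0.06870 mol; R = 8.314 J/(mol·K).
T = 19.16 K
19.16 K − 273.15 = -254.0 °C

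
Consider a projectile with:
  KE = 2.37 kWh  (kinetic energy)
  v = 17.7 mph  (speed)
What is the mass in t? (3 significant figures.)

Solving KE = ½mv² for m: m = 2·KE/v².
KE = 2.37 kWh = 8.532×10^6 J; v = 17.7 mph = 7.913 m/s.
m = 2.725×10^5 kg
2.725×10^5 kg × (1 t / 1000 kg) = 272.5 t

273 t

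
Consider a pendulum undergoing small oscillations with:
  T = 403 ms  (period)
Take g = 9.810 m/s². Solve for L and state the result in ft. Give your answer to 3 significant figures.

0.132 ft

Rearranging: L = g·(T/2π)².
T = 403 ms = 0.4030 s; g = 9.810 m/s².
L = 0.04036 m
0.04036 m × (1 ft / 0.3048 m) = 0.1324 ft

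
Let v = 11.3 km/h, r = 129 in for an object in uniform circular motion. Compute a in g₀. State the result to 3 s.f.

0.307 g₀

Directly: a = v²/r.
v = 11.3 km/h = 3.139 m/s; r = 129 in = 3.277 m.
a = 3.007 m/s²
3.007 m/s² × (1 g₀ / 9.807 m/s²) = 0.3066 g₀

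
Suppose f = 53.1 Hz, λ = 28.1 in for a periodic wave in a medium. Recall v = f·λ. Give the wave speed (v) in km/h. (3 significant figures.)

Directly: v = fλ.
f = 53.1 Hz; λ = 28.1 in = 0.7137 m.
v = 37.90 m/s
37.90 m/s × (1 km/h / 0.2778 m/s) = 136.4 km/h

136 km/h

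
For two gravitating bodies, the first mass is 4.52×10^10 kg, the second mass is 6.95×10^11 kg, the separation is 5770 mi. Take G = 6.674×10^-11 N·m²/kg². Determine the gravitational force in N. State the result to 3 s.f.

From Newton's law of gravitation: F = Gm₁m₂/r².
m₁ = 4.52×10^10 kg; m₂ = 6.95×10^11 kg; r = 5770 mi = 9.286×10^6 m; G = 6.674×10^-11 N·m²/kg².
F = 0.02431 N

0.0243 N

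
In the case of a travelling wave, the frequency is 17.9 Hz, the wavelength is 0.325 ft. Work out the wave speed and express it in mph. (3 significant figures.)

Directly: v = fλ.
f = 17.9 Hz; λ = 0.325 ft = 0.09906 m.
v = 1.773 m/s
1.773 m/s × (1 mph / 0.4470 m/s) = 3.966 mph

3.97 mph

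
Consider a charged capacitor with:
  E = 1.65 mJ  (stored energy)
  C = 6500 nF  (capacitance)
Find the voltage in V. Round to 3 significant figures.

22.5 V

Rearranging E = ½C·V² for V: V = √(2E/C).
E = 1.65 mJ = 0.001650 J; C = 6500 nF = 6.500×10^-6 F.
V = 22.53 V  (the unit combination reduces to kg·m²/(A·s³) = V)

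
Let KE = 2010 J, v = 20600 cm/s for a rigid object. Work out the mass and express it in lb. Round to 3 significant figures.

Rearranging: m = 2·KE/v².
KE = 2010 J; v = 20600 cm/s = 206.0 m/s.
m = 0.09473 kg
0.09473 kg × (1 lb / 0.4536 kg) = 0.2088 lb

0.209 lb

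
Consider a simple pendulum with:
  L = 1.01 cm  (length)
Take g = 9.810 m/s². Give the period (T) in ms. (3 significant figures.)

Directly: T = 2π√(L/g).
L = 1.01 cm = 0.01010 m; g = 9.810 m/s².
T = 0.2016 s
0.2016 s × (1 ms / 0.001000 s) = 201.6 ms

202 ms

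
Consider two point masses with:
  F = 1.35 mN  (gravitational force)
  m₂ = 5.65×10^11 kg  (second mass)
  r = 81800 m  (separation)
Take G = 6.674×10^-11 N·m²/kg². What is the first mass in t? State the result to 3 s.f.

Rearranging F = G·m₁·m₂/r² for m₁: m₁ = F·r²/(G·m₂).
F = 1.35 mN = 0.001350 N; m₂ = 5.65×10^11 kg; r = 81800 m; G = 6.674×10^-11 N·m²/kg².
m₁ = 2.396×10^5 kg
2.396×10^5 kg × (1 t / 1000 kg) = 239.6 t

240 t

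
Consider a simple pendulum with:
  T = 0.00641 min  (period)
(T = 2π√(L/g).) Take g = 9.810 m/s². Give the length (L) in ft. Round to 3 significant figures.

Rearranging: L = g·(T/2π)².
T = 0.00641 min = 0.3846 s; g = 9.810 m/s².
L = 0.03676 m
0.03676 m × (1 ft / 0.3048 m) = 0.1206 ft

0.121 ft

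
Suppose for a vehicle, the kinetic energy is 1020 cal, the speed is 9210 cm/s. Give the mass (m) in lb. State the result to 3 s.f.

2.22 lb

Solving KE = ½mv² for m: m = 2·KE/v².
KE = 1020 cal = 4268 J; v = 9210 cm/s = 92.10 m/s.
m = 1.006 kg
1.006 kg × (1 lb / 0.4536 kg) = 2.218 lb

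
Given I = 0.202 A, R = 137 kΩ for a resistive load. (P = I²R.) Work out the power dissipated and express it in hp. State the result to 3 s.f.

Directly: P = I²R.
I = 0.202 A; R = 137 kΩ = 1.370×10^5 Ω.
P = 5590 W
5590 W × (1 hp / 745.7 W) = 7.497 hp

7.50 hp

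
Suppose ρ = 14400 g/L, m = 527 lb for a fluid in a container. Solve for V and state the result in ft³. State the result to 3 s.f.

Rearranging ρ = m/V for V: V = m/ρ.
ρ = 14400 g/L = 14400 kg/m³; m = 527 lb = 239.0 kg.
V = 0.01660 m³
0.01660 m³ × (1 ft³ / 0.02832 m³) = 0.5862 ft³

0.586 ft³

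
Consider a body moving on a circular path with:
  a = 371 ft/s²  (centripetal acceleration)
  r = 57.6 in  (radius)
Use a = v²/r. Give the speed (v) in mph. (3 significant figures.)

Rearranging a = v²/r for v: v = √(a·r).
a = 371 ft/s² = 113.1 m/s²; r = 57.6 in = 1.463 m.
v = 12.86 m/s
12.86 m/s × (1 mph / 0.4470 m/s) = 28.77 mph

28.8 mph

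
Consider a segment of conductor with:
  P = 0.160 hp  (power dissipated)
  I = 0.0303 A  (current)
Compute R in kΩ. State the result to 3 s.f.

Rearranging: R = P/I².
P = 0.160 hp = 119.3 W; I = 0.0303 A.
R = 1.300×10^5 Ω
1.300×10^5 Ω × (1 kΩ / 1000 Ω) = 130.0 kΩ

130 kΩ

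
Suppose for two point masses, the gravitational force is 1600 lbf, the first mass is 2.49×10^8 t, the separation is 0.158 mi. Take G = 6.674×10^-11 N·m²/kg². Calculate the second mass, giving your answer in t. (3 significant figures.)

Rearranging F = G·m₁·m₂/r² for m₂: m₂ = F·r²/(G·m₁).
F = 1600 lbf = 7117 N; m₁ = 2.49×10^8 t = 2.490×10^11 kg; r = 0.158 mi = 254.3 m; G = 6.674×10^-11 N·m²/kg².
m₂ = 2.769×10^7 kg
2.769×10^7 kg × (1 t / 1000 kg) = 27691 t

27700 t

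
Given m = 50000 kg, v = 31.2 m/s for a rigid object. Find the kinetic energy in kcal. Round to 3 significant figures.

5820 kcal

KE is given directly by: KE = ½mv².
m = 50000 kg; v = 31.2 m/s.
KE = 2.434×10^7 J  (the unit combination reduces to kg·m²/s² = J)
2.434×10^7 J × (1 kcal / 4184 J) = 5816 kcal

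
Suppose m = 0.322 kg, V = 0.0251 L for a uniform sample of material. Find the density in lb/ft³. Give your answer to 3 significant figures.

ρ is given directly by: ρ = m/V.
m = 0.322 kg; V = 0.0251 L = 2.510×10^-5 m³.
ρ = 12829 kg/m³
12829 kg/m³ × (1 lb/ft³ / 16.02 kg/m³) = 800.9 lb/ft³

801 lb/ft³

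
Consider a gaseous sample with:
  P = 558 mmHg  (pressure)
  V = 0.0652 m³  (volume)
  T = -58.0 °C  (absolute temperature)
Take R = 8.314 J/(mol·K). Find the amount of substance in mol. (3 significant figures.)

2.71 mol

From the ideal-gas law: n = PV/(RT).
P = 558 mmHg = 74394 Pa; V = 0.0652 m³; T = -58.0 °C = 215.1 K; R = 8.314 J/(mol·K).
n = 2.712 mol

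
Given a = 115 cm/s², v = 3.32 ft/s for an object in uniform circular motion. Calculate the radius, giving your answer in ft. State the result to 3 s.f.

2.92 ft

Rearranging: r = v²/a.
a = 115 cm/s² = 1.150 m/s²; v = 3.32 ft/s = 1.012 m/s.
r = 0.8904 m
0.8904 m × (1 ft / 0.3048 m) = 2.921 ft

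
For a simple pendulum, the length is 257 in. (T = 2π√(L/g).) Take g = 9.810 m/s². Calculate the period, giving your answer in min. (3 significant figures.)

0.0854 min

T is given directly by: T = 2π√(L/g).
L = 257 in = 6.528 m; g = 9.810 m/s².
T = 5.125 s
5.125 s × (1 min / 60.00 s) = 0.08542 min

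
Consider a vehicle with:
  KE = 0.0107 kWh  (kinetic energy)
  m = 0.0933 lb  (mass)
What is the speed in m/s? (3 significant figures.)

1350 m/s

Rearranging: v = √(2·KE/m).
KE = 0.0107 kWh = 38520 J; m = 0.0933 lb = 0.04232 kg.
v = 1349 m/s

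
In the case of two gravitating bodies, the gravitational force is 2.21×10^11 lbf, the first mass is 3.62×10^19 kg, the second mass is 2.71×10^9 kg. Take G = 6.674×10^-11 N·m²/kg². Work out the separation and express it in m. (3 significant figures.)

2580 m

Solving F = G·m₁·m₂/r² for r: r = √(G·m₁m₂/F).
F = 2.21×10^11 lbf = 9.831×10^11 N; m₁ = 3.62×10^19 kg; m₂ = 2.71×10^9 kg; G = 6.674×10^-11 N·m²/kg².
r = 2581 m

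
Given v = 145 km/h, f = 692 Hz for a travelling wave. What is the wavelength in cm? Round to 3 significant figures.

5.82 cm

Rearranging v = f·λ for λ: λ = v/f.
v = 145 km/h = 40.28 m/s; f = 692 Hz.
λ = 0.05820 m
0.05820 m × (1 cm / 0.01000 m) = 5.820 cm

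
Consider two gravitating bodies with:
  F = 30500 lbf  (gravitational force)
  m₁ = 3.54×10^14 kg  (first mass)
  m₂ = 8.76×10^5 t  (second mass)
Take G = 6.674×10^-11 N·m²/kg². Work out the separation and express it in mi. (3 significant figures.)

7.67 mi

Rearranging: r = √(G·m₁m₂/F).
F = 30500 lbf = 1.357×10^5 N; m₁ = 3.54×10^14 kg; m₂ = 8.76×10^5 t = 8.760×10^8 kg; G = 6.674×10^-11 N·m²/kg².
r = 12351 m
12351 m × (1 mi / 1609 m) = 7.675 mi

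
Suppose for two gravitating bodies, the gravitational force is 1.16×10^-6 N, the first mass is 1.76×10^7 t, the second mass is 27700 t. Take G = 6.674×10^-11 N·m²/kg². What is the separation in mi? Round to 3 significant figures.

3290 mi

From Newton's law of gravitation: r = √(G·m₁m₂/F).
F = 1.16×10^-6 N; m₁ = 1.76×10^7 t = 1.760×10^10 kg; m₂ = 27700 t = 2.770×10^7 kg; G = 6.674×10^-11 N·m²/kg².
r = 5.296×10^6 m
5.296×10^6 m × (1 mi / 1609 m) = 3291 mi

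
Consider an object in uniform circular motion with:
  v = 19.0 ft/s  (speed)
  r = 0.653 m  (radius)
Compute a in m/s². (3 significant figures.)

a is given directly by: a = v²/r.
v = 19.0 ft/s = 5.791 m/s; r = 0.653 m.
a = 51.36 m/s²

51.4 m/s²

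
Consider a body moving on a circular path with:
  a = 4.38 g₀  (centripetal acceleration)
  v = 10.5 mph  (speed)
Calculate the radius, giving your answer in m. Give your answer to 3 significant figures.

0.513 m

Rearranging: r = v²/a.
a = 4.38 g₀ = 42.95 m/s²; v = 10.5 mph = 4.694 m/s.
r = 0.5130 m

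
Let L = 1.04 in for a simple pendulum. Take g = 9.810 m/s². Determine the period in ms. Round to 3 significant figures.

Directly: T = 2π√(L/g).
L = 1.04 in = 0.02642 m; g = 9.810 m/s².
T = 0.3260 s
0.3260 s × (1 ms / 0.001000 s) = 326.0 ms

326 ms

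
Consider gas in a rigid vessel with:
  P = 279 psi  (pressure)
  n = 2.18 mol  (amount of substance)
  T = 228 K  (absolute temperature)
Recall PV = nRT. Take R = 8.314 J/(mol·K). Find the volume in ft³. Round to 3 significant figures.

0.0759 ft³

Solving PV = nRT for V: V = nRT/P.
P = 279 psi = 1.924×10^6 Pa; n = 2.18 mol; T = 228 K; R = 8.314 J/(mol·K).
V = 0.002148 m³
0.002148 m³ × (1 ft³ / 0.02832 m³) = 0.07586 ft³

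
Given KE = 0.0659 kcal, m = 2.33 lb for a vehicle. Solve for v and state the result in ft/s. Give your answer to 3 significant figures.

74.9 ft/s

Rearranging KE = ½mv² for v: v = √(2·KE/m).
KE = 0.0659 kcal = 275.7 J; m = 2.33 lb = 1.057 kg.
v = 22.84 m/s
22.84 m/s × (1 ft/s / 0.3048 m/s) = 74.94 ft/s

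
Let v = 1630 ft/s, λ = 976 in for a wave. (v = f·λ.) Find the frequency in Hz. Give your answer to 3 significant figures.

Rearranging v = f·λ for f: f = v/λ.
v = 1630 ft/s = 496.8 m/s; λ = 976 in = 24.79 m.
f = 20.04 Hz

20.0 Hz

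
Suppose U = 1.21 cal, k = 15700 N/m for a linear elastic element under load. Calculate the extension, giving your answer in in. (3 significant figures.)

1.00 in

Solving U = ½k·x² for x: x = √(2U/k).
U = 1.21 cal = 5.063 J; k = 15700 N/m.
x = 0.02540 m
0.02540 m × (1 in / 0.02540 m) = 0.9998 in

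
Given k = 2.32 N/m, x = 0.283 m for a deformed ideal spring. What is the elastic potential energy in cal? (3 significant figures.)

0.0222 cal

Directly: U = ½kx².
k = 2.32 N/m; x = 0.283 m.
U = 0.09290 J
0.09290 J × (1 cal / 4.184 J) = 0.02220 cal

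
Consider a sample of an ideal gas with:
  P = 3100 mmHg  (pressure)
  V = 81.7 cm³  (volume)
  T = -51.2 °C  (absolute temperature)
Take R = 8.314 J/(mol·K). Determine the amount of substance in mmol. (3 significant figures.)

18.3 mmol

Solving PV = nRT for n: n = PV/(RT).
P = 3100 mmHg = 4.133×10^5 Pa; V = 81.7 cm³ = 8.170×10^-5 m³; T = -51.2 °C = 221.9 K; R = 8.314 J/(mol·K).
n = 0.01830 mol
0.01830 mol × (1 mmol / 0.001000 mol) = 18.30 mmol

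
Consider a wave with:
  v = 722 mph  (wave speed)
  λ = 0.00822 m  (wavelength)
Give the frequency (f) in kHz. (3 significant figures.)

Rearranging: f = v/λ.
v = 722 mph = 322.8 m/s; λ = 0.00822 m.
f = 39266 Hz
39266 Hz × (1 kHz / 1000 Hz) = 39.27 kHz

39.3 kHz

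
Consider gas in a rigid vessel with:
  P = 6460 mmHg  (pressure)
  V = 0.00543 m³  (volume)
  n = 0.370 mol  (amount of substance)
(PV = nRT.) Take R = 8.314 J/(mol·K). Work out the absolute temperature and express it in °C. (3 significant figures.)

Rearranging PV = nRT for T: T = PV/(nR).
P = 6460 mmHg = 8.613×10^5 Pa; V = 0.00543 m³; n = 0.370 mol; R = 8.314 J/(mol·K).
T = 1520 K
1520 K − 273.15 = 1247 °C

1250 °C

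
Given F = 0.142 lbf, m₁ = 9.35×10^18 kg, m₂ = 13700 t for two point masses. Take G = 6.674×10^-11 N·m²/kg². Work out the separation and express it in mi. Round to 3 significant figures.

Rearranging F = G·m₁·m₂/r² for r: r = √(G·m₁m₂/F).
F = 0.142 lbf = 0.6316 N; m₁ = 9.35×10^18 kg; m₂ = 13700 t = 1.370×10^7 kg; G = 6.674×10^-11 N·m²/kg².
r = 1.163×10^8 m
1.163×10^8 m × (1 mi / 1609 m) = 72289 mi

72300 mi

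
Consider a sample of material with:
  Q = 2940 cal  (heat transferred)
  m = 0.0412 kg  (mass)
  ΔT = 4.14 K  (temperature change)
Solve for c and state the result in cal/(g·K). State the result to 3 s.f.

17.2 cal/(g·K)

Solving Q = m·c·ΔT for c: c = Q/(m·ΔT).
Q = 2940 cal = 12301 J; m = 0.0412 kg; ΔT = 4.14 K.
c = 72118 J/(kg·K)
72118 J/(kg·K) × (1 cal/(g·K) / 4184 J/(kg·K)) = 17.24 cal/(g·K)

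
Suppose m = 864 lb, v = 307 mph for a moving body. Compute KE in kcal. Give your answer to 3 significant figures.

882 kcal

Directly: KE = ½mv².
m = 864 lb = 391.9 kg; v = 307 mph = 137.2 m/s.
KE = 3.691×10^6 J
3.691×10^6 J × (1 kcal / 4184 J) = 882.1 kcal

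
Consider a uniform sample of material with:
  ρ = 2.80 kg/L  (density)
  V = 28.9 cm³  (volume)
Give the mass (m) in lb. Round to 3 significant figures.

0.178 lb

Solving ρ = m/V for m: m = ρV.
ρ = 2.80 kg/L = 2800 kg/m³; V = 28.9 cm³ = 2.890×10^-5 m³.
m = 0.08092 kg
0.08092 kg × (1 lb / 0.4536 kg) = 0.1784 lb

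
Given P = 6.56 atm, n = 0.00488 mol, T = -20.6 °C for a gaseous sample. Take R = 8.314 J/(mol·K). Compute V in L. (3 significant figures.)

0.0154 L

From the ideal-gas law: V = nRT/P.
P = 6.56 atm = 6.647×10^5 Pa; n = 0.00488 mol; T = -20.6 °C = 252.5 K; R = 8.314 J/(mol·K).
V = 1.542×10^-5 m³
1.542×10^-5 m³ × (1 L / 0.001000 m³) = 0.01542 L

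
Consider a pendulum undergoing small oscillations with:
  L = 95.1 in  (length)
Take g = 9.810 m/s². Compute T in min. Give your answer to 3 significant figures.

Directly: T = 2π√(L/g).
L = 95.1 in = 2.416 m; g = 9.810 m/s².
T = 3.118 s
3.118 s × (1 min / 60.00 s) = 0.05196 min

0.0520 min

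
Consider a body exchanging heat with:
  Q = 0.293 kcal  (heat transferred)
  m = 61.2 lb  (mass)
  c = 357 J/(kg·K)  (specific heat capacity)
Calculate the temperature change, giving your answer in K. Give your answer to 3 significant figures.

Solving Q = m·c·ΔT for ΔT: ΔT = Q/(m·c).
Q = 0.293 kcal = 1226 J; m = 61.2 lb = 27.76 kg; c = 357 J/(kg·K).
ΔT = 0.1237 K

0.124 K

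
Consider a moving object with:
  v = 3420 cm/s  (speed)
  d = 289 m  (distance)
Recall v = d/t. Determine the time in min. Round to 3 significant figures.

Solving v = d/t for t: t = d/v.
v = 3420 cm/s = 34.20 m/s; d = 289 m.
t = 8.450 s
8.450 s × (1 min / 60.00 s) = 0.1408 min

0.141 min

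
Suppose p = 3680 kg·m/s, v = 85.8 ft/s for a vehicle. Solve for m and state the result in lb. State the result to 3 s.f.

Rearranging p = m·v for m: m = p/v.
p = 3680 kg·m/s; v = 85.8 ft/s = 26.15 m/s.
m = 140.7 kg
140.7 kg × (1 lb / 0.4536 kg) = 310.2 lb

310 lb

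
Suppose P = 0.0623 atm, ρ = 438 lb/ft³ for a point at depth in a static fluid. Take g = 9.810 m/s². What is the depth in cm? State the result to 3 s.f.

Rearranging P = ρ·g·h for h: h = P/(ρ·g).
P = 0.0623 atm = 6313 Pa; ρ = 438 lb/ft³ = 7016 kg/m³; g = 9.810 m/s².
h = 0.09172 m
0.09172 m × (1 cm / 0.01000 m) = 9.172 cm

9.17 cm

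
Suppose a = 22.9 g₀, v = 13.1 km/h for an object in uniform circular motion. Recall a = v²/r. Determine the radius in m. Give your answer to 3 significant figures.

Rearranging: r = v²/a.
a = 22.9 g₀ = 224.6 m/s²; v = 13.1 km/h = 3.639 m/s.
r = 0.05896 m

0.0590 m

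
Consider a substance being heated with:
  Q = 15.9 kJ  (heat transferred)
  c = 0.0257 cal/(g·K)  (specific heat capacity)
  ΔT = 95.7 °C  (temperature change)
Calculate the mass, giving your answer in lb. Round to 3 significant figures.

3.41 lb

Solving Q = m·c·ΔT for m: m = Q/(c·ΔT).
Q = 15.9 kJ = 15900 J; c = 0.0257 cal/(g·K) = 107.5 J/(kg·K); ΔT = 95.7 °C = 95.70 K.
m = 1.545 kg
1.545 kg × (1 lb / 0.4536 kg) = 3.406 lb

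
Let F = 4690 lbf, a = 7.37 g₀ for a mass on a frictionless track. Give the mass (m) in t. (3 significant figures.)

0.289 t

From Newton's second law: m = F/a.
F = 4690 lbf = 20862 N; a = 7.37 g₀ = 72.28 m/s².
m = 288.6 kg
288.6 kg × (1 t / 1000 kg) = 0.2886 t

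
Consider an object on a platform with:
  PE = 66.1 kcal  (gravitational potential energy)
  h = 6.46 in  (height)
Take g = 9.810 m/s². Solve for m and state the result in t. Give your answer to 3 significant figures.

Rearranging PE = m·g·h for m: m = PE/(g·h).
PE = 66.1 kcal = 2.766×10^5 J; h = 6.46 in = 0.1641 m; g = 9.810 m/s².
m = 1.718×10^5 kg
1.718×10^5 kg × (1 t / 1000 kg) = 171.8 t

172 t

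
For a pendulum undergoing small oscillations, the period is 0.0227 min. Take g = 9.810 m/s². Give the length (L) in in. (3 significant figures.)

18.1 in

Solving T = 2π√(L/g) for L: L = g·(T/2π)².
T = 0.0227 min = 1.362 s; g = 9.810 m/s².
L = 0.4610 m
0.4610 m × (1 in / 0.02540 m) = 18.15 in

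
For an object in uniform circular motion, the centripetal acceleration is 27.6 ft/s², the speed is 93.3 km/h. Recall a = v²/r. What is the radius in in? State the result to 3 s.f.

3140 in

Rearranging: r = v²/a.
a = 27.6 ft/s² = 8.412 m/s²; v = 93.3 km/h = 25.92 m/s.
r = 79.84 m
79.84 m × (1 in / 0.02540 m) = 3143 in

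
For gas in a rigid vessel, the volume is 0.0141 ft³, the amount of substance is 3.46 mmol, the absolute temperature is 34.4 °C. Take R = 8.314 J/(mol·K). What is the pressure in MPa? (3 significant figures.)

From the ideal-gas law: P = nRT/V.
V = 0.0141 ft³ = 3.993×10^-4 m³; n = 3.46 mmol = 0.003460 mol; T = 34.4 °C = 307.5 K; R = 8.314 J/(mol·K).
P = 22158 Pa
22158 Pa × (1 MPa / 1.000×10^6 Pa) = 0.02216 MPa

0.0222 MPa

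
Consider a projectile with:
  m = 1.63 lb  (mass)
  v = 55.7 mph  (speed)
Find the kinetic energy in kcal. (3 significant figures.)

0.0548 kcal

KE is given directly by: KE = ½mv².
m = 1.63 lb = 0.7394 kg; v = 55.7 mph = 24.90 m/s.
KE = 229.2 J
229.2 J × (1 kcal / 4184 J) = 0.05478 kcal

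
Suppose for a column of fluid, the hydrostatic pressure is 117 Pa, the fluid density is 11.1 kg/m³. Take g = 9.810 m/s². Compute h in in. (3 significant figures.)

Solving P = ρ·g·h for h: h = P/(ρ·g).
P = 117 Pa; ρ = 11.1 kg/m³; g = 9.810 m/s².
h = 1.074 m
1.074 m × (1 in / 0.02540 m) = 42.30 in

42.3 in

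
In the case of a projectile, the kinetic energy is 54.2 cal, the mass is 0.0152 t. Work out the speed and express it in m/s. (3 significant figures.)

Solving KE = ½mv² for v: v = √(2·KE/m).
KE = 54.2 cal = 226.8 J; m = 0.0152 t = 15.20 kg.
v = 5.462 m/s

5.46 m/s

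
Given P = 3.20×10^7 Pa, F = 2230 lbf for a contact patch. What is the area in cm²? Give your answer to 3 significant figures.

3.10 cm²

Rearranging P = F/A for A: A = F/P.
P = 3.20×10^7 Pa; F = 2230 lbf = 9920 N.
A = 3.100×10^-4 m²
3.100×10^-4 m² × (1 cm² / 1.000×10^-4 m²) = 3.100 cm²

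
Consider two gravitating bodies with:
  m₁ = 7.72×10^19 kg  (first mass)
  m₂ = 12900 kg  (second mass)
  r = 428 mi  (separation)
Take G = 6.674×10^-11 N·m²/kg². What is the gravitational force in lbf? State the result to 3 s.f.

Directly: F = Gm₁m₂/r².
m₁ = 7.72×10^19 kg; m₂ = 12900 kg; r = 428 mi = 6.888×10^5 m; G = 6.674×10^-11 N·m²/kg².
F = 140.1 N
140.1 N × (1 lbf / 4.448 N) = 31.49 lbf

31.5 lbf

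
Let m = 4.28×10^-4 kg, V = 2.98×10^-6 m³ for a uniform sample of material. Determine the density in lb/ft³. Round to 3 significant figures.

8.97 lb/ft³

ρ is given directly by: ρ = m/V.
m = 4.28×10^-4 kg; V = 2.98×10^-6 m³.
ρ = 143.6 kg/m³
143.6 kg/m³ × (1 lb/ft³ / 16.02 kg/m³) = 8.966 lb/ft³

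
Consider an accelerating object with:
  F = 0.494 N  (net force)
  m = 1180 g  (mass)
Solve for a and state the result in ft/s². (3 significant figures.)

1.37 ft/s²

Rearranging F = m·a for a: a = F/m.
F = 0.494 N; m = 1180 g = 1.180 kg.
a = 0.4186 m/s²
0.4186 m/s² × (1 ft/s² / 0.3048 m/s²) = 1.374 ft/s²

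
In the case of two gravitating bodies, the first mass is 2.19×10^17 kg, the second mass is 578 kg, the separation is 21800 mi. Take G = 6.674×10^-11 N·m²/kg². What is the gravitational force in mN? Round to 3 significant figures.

Directly: F = Gm₁m₂/r².
m₁ = 2.19×10^17 kg; m₂ = 578 kg; r = 21800 mi = 3.508×10^7 m; G = 6.674×10^-11 N·m²/kg².
F = 6.864×10^-6 N
6.864×10^-6 N × (1 mN / 0.001000 N) = 0.006864 mN

0.00686 mN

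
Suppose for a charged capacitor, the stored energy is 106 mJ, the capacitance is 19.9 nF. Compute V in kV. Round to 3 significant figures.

3.26 kV

Rearranging E = ½C·V² for V: V = √(2E/C).
E = 106 mJ = 0.1060 J; C = 19.9 nF = 1.990×10^-8 F.
V = 3264 V
3264 V × (1 kV / 1000 V) = 3.264 kV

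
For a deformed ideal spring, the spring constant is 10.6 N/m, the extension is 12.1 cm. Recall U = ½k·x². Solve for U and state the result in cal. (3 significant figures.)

Directly: U = ½kx².
k = 10.6 N/m; x = 12.1 cm = 0.1210 m.
U = 0.07760 J  (the unit combination reduces to kg·m²/s² = J)
0.07760 J × (1 cal / 4.184 J) = 0.01855 cal

0.0185 cal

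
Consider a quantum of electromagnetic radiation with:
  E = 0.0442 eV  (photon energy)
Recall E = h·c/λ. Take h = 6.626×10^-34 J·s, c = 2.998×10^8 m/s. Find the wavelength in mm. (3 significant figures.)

Rearranging: λ = hc/E.
E = 0.0442 eV = 7.082×10^-21 J; h = 6.626×10^-34 J·s; c = 2.998×10^8 m/s.
λ = 2.805×10^-5 m
2.805×10^-5 m × (1 mm / 0.001000 m) = 0.02805 mm

0.0281 mm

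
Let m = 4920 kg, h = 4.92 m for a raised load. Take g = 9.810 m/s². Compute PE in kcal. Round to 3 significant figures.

Directly: PE = mgh.
m = 4920 kg; h = 4.92 m; g = 9.810 m/s².
PE = 2.375×10^5 J
2.375×10^5 J × (1 kcal / 4184 J) = 56.76 kcal

56.8 kcal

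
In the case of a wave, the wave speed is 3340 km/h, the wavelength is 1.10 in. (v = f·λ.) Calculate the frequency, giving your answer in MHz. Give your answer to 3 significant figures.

0.0332 MHz

Solving v = f·λ for f: f = v/λ.
v = 3340 km/h = 927.8 m/s; λ = 1.10 in = 0.02794 m.
f = 33206 Hz
33206 Hz × (1 MHz / 1.000×10^6 Hz) = 0.03321 MHz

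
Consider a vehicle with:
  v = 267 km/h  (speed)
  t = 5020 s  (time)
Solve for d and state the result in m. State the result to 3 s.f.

Rearranging: d = v·t.
v = 267 km/h = 74.17 m/s; t = 5020 s.
d = 3.723×10^5 m

3.72×10^5 m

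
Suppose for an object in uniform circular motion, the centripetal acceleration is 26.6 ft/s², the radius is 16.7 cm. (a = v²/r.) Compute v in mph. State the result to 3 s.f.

2.60 mph

Solving a = v²/r for v: v = √(a·r).
a = 26.6 ft/s² = 8.108 m/s²; r = 16.7 cm = 0.1670 m.
v = 1.164 m/s
1.164 m/s × (1 mph / 0.4470 m/s) = 2.603 mph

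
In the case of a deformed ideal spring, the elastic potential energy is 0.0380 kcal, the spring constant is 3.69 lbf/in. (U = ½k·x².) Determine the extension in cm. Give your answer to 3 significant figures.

70.1 cm

Rearranging: x = √(2U/k).
U = 0.0380 kcal = 159.0 J; k = 3.69 lbf/in = 646.2 N/m.
x = 0.7015 m
0.7015 m × (1 cm / 0.01000 m) = 70.15 cm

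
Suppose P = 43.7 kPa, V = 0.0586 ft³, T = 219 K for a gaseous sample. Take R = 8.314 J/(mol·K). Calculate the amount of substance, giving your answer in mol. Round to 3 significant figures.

From the ideal-gas law: n = PV/(RT).
P = 43.7 kPa = 43700 Pa; V = 0.0586 ft³ = 0.001659 m³; T = 219 K; R = 8.314 J/(mol·K).
n = 0.03983 mol

0.0398 mol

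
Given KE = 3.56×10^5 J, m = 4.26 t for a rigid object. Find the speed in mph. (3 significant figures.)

Rearranging: v = √(2·KE/m).
KE = 3.56×10^5 J; m = 4.26 t = 4260 kg.
v = 12.93 m/s
12.93 m/s × (1 mph / 0.4470 m/s) = 28.92 mph

28.9 mph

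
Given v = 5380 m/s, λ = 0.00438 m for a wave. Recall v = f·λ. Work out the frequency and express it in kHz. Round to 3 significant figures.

1230 kHz

Solving v = f·λ for f: f = v/λ.
v = 5380 m/s; λ = 0.00438 m.
f = 1.228×10^6 Hz
1.228×10^6 Hz × (1 kHz / 1000 Hz) = 1228 kHz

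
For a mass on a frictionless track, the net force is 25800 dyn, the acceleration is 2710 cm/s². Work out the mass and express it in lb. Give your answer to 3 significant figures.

0.0210 lb

Rearranging: m = F/a.
F = 25800 dyn = 0.2580 N; a = 2710 cm/s² = 27.10 m/s².
m = 0.009520 kg
0.009520 kg × (1 lb / 0.4536 kg) = 0.02099 lb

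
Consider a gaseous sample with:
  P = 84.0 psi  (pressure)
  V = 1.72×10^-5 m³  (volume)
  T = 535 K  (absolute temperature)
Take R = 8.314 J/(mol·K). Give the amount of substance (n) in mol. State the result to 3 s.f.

0.00224 mol

From the ideal-gas law: n = PV/(RT).
P = 84.0 psi = 5.792×10^5 Pa; V = 1.72×10^-5 m³; T = 535 K; R = 8.314 J/(mol·K).
n = 0.002240 mol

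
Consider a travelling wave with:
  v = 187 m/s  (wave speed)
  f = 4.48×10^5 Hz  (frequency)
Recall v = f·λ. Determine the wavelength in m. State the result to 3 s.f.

Rearranging: λ = v/f.
v = 187 m/s; f = 4.48×10^5 Hz.
λ = 4.174×10^-4 m

4.17×10^-4 m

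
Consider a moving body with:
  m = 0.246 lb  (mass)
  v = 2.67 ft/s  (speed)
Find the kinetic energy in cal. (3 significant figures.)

KE is given directly by: KE = ½mv².
m = 0.246 lb = 0.1116 kg; v = 2.67 ft/s = 0.8138 m/s.
KE = 0.03695 J
0.03695 J × (1 cal / 4.184 J) = 0.008831 cal

0.00883 cal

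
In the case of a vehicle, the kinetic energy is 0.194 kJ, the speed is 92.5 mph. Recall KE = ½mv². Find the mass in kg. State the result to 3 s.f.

Rearranging: m = 2·KE/v².
KE = 0.194 kJ = 194.0 J; v = 92.5 mph = 41.35 m/s.
m = 0.2269 kg

0.227 kg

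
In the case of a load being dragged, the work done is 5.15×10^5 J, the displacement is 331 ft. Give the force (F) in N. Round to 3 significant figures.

5100 N

Rearranging: F = W/d.
W = 5.15×10^5 J; d = 331 ft = 100.9 m.
F = 5105 N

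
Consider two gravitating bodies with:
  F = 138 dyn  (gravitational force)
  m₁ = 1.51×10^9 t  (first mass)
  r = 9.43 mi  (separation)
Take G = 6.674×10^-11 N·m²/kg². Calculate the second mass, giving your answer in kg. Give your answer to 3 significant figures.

Solving F = G·m₁·m₂/r² for m₂: m₂ = F·r²/(G·m₁).
F = 138 dyn = 0.001380 N; m₁ = 1.51×10^9 t = 1.510×10^12 kg; r = 9.43 mi = 15176 m; G = 6.674×10^-11 N·m²/kg².
m₂ = 3154 kg

3150 kg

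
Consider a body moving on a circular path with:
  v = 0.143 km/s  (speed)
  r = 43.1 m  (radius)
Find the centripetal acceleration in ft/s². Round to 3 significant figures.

a is given directly by: a = v²/r.
v = 0.143 km/s = 143.0 m/s; r = 43.1 m.
a = 474.5 m/s²
474.5 m/s² × (1 ft/s² / 0.3048 m/s²) = 1557 ft/s²

1560 ft/s²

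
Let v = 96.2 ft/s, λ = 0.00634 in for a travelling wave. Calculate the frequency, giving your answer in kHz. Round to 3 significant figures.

Rearranging v = f·λ for f: f = v/λ.
v = 96.2 ft/s = 29.32 m/s; λ = 0.00634 in = 1.610×10^-4 m.
f = 1.821×10^5 Hz
1.821×10^5 Hz × (1 kHz / 1000 Hz) = 182.1 kHz

182 kHz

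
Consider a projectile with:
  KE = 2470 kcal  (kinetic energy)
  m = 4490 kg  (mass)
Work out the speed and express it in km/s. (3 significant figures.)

0.0678 km/s

Rearranging KE = ½mv² for v: v = √(2·KE/m).
KE = 2470 kcal = 1.033×10^7 J; m = 4490 kg.
v = 67.85 m/s
67.85 m/s × (1 km/s / 1000 m/s) = 0.06785 km/s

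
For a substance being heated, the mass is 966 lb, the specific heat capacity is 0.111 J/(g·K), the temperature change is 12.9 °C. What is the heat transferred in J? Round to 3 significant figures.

Directly: Q = mcΔT.
m = 966 lb = 438.2 kg; c = 0.111 J/(g·K) = 111.0 J/(kg·K); ΔT = 12.9 °C = 12.90 K.
Q = 6.274×10^5 J  (the unit combination reduces to kg·m²/s² = J)

6.27×10^5 J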